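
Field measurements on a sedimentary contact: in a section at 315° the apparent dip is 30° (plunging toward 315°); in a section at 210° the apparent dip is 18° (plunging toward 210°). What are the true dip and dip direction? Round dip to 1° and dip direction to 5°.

true dip 37°, dip direction 275°

Represent each trace as a vector plunging at its apparent dip toward its trend (east-north-up frame): v₁ = (-0.612, 0.612, -0.500), v₂ = (-0.476, -0.824, -0.309).
The plane normal is n = v₁ × v₂ ∝ (-0.601, 0.049, 0.796).
Dip δ = arctan(|n_h|/n_z) = arctan(0.603/0.796) = 37.2°.
Dip direction = atan2(-0.601, 0.049) = 275° (azimuth of n's horizontal projection).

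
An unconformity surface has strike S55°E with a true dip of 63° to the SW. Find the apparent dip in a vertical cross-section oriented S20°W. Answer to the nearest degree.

The strike is S55°E and the section trends S20°W; the acute angle between them is β = 75°.
tan α = tan 63° × sin 75° = 1.9626 × 0.9659 = 1.8957
α = arctan(1.8957) = 62.19°

62°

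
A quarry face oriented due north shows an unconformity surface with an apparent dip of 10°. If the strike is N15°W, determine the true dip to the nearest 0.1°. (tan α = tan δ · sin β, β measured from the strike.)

34.3°

The section is 15° from the strike.
tan(true dip) = tan 10° / sin 15° = 0.6813
δ = arctan(0.6813) = 34.27°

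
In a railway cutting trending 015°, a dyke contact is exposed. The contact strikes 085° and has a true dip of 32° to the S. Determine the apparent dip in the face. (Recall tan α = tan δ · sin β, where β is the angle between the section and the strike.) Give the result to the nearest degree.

The section lies 70° from the strike.
tan(apparent dip) = tan 32° · sin 70° = 0.5872
α = arctan(0.5872) = 30.42°

30°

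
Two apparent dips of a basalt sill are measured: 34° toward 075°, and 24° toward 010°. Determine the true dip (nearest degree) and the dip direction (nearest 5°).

true dip 35°, dip direction 060°

Represent each trace as a vector plunging at its apparent dip toward its trend (east-north-up frame): v₁ = (0.801, 0.215, -0.559), v₂ = (0.159, 0.900, -0.407).
Cross product v₁ × v₂ gives the pole to the plane: n ∝ (0.416, 0.237, 0.686).
Dip δ = arctan(|n_h|/n_z) = arctan(0.479/0.686) = 34.9°.
The horizontal component of n points toward azimuth atan2(n_x, n_y) = 60°, the dip direction.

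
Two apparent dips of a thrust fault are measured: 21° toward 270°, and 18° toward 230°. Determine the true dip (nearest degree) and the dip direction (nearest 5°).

true dip 21°, dip direction 265°

Represent each trace as a vector plunging at its apparent dip toward its trend (east-north-up frame): v₁ = (-0.934, -0.000, -0.358), v₂ = (-0.729, -0.611, -0.309).
The plane normal is n = v₁ × v₂ ∝ (-0.219, -0.027, 0.571).
Dip δ = arctan(|n_h|/n_z) = arctan(0.221/0.571) = 21.1°.
The horizontal component of n points toward azimuth atan2(n_x, n_y) = 263°, the dip direction.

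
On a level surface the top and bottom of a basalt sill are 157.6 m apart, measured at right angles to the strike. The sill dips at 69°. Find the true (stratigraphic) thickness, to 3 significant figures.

True thickness t = w · sin(dip) = 157.6 × sin 69°
t = 157.6 × 0.9336 = 147.132 m

147 m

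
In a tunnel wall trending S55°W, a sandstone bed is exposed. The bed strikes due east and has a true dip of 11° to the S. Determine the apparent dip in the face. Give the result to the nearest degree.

6°

The section lies 35° from the strike.
tan α = tan 11° × sin 35° = 0.1944 × 0.5736 = 0.1115
α = arctan(0.1115) = 6.36°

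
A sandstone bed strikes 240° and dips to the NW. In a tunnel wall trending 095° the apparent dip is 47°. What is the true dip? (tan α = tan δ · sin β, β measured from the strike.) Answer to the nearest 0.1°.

β = acute angle between strike 240° and section 095° = 35°.
tan(true dip) = tan 47° / sin 35° = 1.8696
true dip = arctan 1.8696 = 61.86°

61.9°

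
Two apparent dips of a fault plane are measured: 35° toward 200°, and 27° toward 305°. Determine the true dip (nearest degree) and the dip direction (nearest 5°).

true dip 45°, dip direction 245°

The two traces are lines in the plane: v₁ = (sin 200°·cos 35°, cos 200°·cos 35°, −sin 35°), v₂ = (sin 305°·cos 27°, cos 305°·cos 27°, −sin 27°).
n = v₁ × v₂ = (-0.643, -0.291, 0.705) (taken with n_z > 0).
Dip δ = arctan(|n_h|/n_z) = arctan(0.706/0.705) = 45.0°.
Dip direction = azimuth of (n_x, n_y) = atan2(-0.643, -0.291) = 246°.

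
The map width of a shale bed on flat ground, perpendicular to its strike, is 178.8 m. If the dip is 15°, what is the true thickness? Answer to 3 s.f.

True thickness t = w · sin(dip) = 178.8 × sin 15°
t = 178.8 × 0.2588 = 46.277 m

46.3 m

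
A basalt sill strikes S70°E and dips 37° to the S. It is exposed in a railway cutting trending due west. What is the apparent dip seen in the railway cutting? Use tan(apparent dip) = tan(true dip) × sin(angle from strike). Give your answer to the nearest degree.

The strike is S70°E and the section trends due west; the acute angle between them is β = 20°.
tan(apparent dip) = tan 37° · sin 20° = 0.2577
apparent dip = arctan 0.2577 = 14.45°

14°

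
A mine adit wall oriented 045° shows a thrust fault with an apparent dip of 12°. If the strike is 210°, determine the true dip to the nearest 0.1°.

The section is 15° from the strike.
tan(true dip) = tan 12° / sin 15° = 0.8213
true dip = arctan 0.8213 = 39.39°

39.4°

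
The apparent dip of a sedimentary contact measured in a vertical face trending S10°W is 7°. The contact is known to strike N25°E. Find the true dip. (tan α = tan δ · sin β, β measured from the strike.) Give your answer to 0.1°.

The section is 15° from the strike.
tan δ = tan α / sin β = tan 7° / sin 15° = 0.1228 / 0.2588 = 0.4744
true dip = arctan 0.4744 = 25.38°

25.4°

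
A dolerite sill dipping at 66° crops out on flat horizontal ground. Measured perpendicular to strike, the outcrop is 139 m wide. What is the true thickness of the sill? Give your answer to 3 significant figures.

127 m

True thickness t = w · sin(dip) = 139 × sin 66°
t = 139 × 0.9135 = 126.983 m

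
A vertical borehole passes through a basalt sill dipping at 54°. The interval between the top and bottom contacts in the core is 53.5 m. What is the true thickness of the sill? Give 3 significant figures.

31.4 m

True thickness t = h · cos(dip) = 53.5 × cos 54°
t = 53.5 × 0.5878 = 31.447 m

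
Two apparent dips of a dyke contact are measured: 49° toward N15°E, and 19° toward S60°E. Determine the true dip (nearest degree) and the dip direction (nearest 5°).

Represent each trace as a vector plunging at its apparent dip toward its trend (east-north-up frame): v₁ = (0.170, 0.634, -0.755), v₂ = (0.819, -0.473, -0.326).
The plane normal is n = v₁ × v₂ ∝ (0.563, 0.563, 0.599).
Dip δ = arctan(|n_h|/n_z) = arctan(0.796/0.599) = 53.0°.
Dip direction = atan2(0.563, 0.563) = 45° (azimuth of n's horizontal projection).

true dip 53°, dip direction 045°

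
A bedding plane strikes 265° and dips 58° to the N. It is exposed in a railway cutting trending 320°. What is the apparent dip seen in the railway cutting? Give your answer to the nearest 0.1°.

The section lies 55° from the strike.
tan α = tan 58° × sin 55° = 1.6003 × 0.8192 = 1.3109
α = arctan(1.3109) = 52.66°

52.7°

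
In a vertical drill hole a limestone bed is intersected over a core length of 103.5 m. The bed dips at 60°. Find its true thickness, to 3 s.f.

51.8 m

True thickness t = h · cos(dip) = 103.5 × cos 60°
t = 103.5 × 0.5000 = 51.750 m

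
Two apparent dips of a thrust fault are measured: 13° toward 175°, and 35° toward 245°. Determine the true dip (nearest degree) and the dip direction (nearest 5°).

Represent each trace as a vector plunging at its apparent dip toward its trend (east-north-up frame): v₁ = (0.085, -0.971, -0.225), v₂ = (-0.742, -0.346, -0.574).
n = v₁ × v₂ = (-0.479, -0.216, 0.750) (taken with n_z > 0).
Dip δ = arctan(|n_h|/n_z) = arctan(0.525/0.750) = 35.0°.
Dip direction = azimuth of (n_x, n_y) = atan2(-0.479, -0.216) = 246°.

true dip 35°, dip direction 245°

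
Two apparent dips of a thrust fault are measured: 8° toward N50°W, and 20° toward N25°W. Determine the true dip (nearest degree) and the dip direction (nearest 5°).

true dip 30°, dip direction 025°

Each apparent-dip line lies in the plane. As unit vectors (x east, y north, z up), v₁ plunges 8°→N50°W and v₂ plunges 20°→N25°W.
Cross product v₁ × v₂ gives the pole to the plane: n ∝ (0.099, 0.204, 0.393).
True dip = arccos(n_z / |n|) = arccos(0.8661) = 30.0°.
The horizontal component of n points toward azimuth atan2(n_x, n_y) = 26°, the dip direction.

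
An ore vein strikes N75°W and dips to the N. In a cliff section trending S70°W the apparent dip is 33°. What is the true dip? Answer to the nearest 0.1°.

The section is 35° from the strike.
tan δ = tan α / sin β = tan 33° / sin 35° = 0.6494 / 0.5736 = 1.1322
true dip = arctan 1.1322 = 48.55°

48.5°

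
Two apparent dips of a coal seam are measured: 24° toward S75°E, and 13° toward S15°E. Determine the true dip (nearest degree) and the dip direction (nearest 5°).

Each apparent-dip line lies in the plane. As unit vectors (x east, y north, z up), v₁ plunges 24°→S75°E and v₂ plunges 13°→S15°E.
The plane normal is n = v₁ × v₂ ∝ (0.330, -0.096, 0.771).
True dip = arccos(n_z / |n|) = arccos(0.9135) = 24.0°.
The horizontal component of n points toward azimuth atan2(n_x, n_y) = 106°, the dip direction.

true dip 24°, dip direction 105°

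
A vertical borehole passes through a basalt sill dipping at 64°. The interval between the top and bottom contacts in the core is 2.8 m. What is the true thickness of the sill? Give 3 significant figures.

True thickness t = h · cos(dip) = 2.8 × cos 64°
t = 2.8 × 0.4384 = 1.227 m

1.23 m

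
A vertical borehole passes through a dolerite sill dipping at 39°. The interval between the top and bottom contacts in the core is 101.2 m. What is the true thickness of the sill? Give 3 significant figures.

78.6 m

True thickness t = h · cos(dip) = 101.2 × cos 39°
t = 101.2 × 0.7771 = 78.647 m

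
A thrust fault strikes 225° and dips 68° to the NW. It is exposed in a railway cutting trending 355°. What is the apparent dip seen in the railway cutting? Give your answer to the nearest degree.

The strike is 225° and the section trends 355°; the acute angle between them is β = 50°.
tan(apparent dip) = tan 68° · sin 50° = 1.8960
apparent dip = arctan 1.8960 = 62.19°

62°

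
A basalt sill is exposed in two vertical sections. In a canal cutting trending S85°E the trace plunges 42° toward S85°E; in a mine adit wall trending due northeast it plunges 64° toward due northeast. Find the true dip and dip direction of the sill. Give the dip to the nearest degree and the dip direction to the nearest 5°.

true dip 65°, dip direction 030°

Represent each trace as a vector plunging at its apparent dip toward its trend (east-north-up frame): v₁ = (0.740, -0.065, -0.669), v₂ = (0.310, 0.310, -0.899).
n = v₁ × v₂ = (0.266, 0.458, 0.250) (taken with n_z > 0).
tan δ = √(n_x²+n_y²)/n_z = 0.529/0.250, so δ = 64.8°.
The horizontal component of n points toward azimuth atan2(n_x, n_y) = 30°, the dip direction.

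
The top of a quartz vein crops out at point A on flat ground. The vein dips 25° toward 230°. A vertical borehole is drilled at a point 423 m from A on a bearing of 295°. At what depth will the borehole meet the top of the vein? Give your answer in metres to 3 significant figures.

83.4 m

The hole lies 65° from the dip direction, so the down-dip offset is 423 × cos 65° = 178.77 m.
Depth = down-dip offset × tan(dip) = 178.77 × tan 25° = 178.77 × 0.4663
Depth = 83.36 m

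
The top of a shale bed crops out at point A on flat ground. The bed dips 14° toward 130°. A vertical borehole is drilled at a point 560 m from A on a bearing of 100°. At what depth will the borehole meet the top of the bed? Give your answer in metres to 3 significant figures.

The hole lies 30° from the dip direction, so the down-dip offset is 560 × cos 30° = 484.97 m.
Depth = down-dip offset × tan(dip) = 484.97 × tan 14° = 484.97 × 0.2493
Depth = 120.92 m

121 m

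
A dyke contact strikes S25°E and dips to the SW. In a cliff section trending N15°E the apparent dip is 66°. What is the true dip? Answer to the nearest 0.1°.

β = acute angle between strike S25°E and section N15°E = 40°.
tan δ = tan α / sin β = tan 66° / sin 40° = 2.2460 / 0.6428 = 3.4942
δ = arctan(3.4942) = 74.03°

74.0°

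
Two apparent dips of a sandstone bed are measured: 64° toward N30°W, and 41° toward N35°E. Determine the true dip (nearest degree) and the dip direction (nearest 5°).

Represent each trace as a vector plunging at its apparent dip toward its trend (east-north-up frame): v₁ = (-0.219, 0.380, -0.899), v₂ = (0.433, 0.618, -0.656).
Cross product v₁ × v₂ gives the pole to the plane: n ∝ (-0.307, 0.533, 0.300).
tan δ = √(n_x²+n_y²)/n_z = 0.615/0.300, so δ = 64.0°.
Dip direction = azimuth of (n_x, n_y) = atan2(-0.307, 0.533) = 330°.

true dip 64°, dip direction 330°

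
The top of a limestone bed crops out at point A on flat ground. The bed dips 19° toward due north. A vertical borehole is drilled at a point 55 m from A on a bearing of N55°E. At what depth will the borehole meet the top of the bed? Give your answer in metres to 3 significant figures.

10.9 m

The hole lies 55° from the dip direction, so the down-dip offset is 55 × cos 55° = 31.55 m.
Depth = down-dip offset × tan(dip) = 31.55 × tan 19° = 31.55 × 0.3443
Depth = 10.86 m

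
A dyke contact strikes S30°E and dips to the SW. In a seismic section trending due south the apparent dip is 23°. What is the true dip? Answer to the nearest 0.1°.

40.3°

The section is 30° from the strike.
tan δ = tan α / sin β = tan 23° / sin 30° = 0.4245 / 0.5000 = 0.8489
δ = arctan(0.8489) = 40.33°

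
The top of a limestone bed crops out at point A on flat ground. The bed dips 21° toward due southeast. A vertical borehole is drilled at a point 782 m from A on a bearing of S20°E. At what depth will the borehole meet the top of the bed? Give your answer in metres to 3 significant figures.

The hole lies 25° from the dip direction, so the down-dip offset is 782 × cos 25° = 708.73 m.
Depth = down-dip offset × tan(dip) = 708.73 × tan 21° = 708.73 × 0.3839
Depth = 272.06 m

272 m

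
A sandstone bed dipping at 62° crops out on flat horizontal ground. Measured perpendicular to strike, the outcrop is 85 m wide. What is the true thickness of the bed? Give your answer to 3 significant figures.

75.1 m

True thickness t = w · sin(dip) = 85 × sin 62°
t = 85 × 0.8829 = 75.051 m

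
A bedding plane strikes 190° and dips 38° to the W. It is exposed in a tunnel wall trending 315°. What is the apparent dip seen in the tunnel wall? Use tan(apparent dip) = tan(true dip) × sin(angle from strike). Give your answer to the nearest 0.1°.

The section lies 55° from the strike.
tan(apparent dip) = tan 38° · sin 55° = 0.6400
α = arctan(0.6400) = 32.62°

32.6°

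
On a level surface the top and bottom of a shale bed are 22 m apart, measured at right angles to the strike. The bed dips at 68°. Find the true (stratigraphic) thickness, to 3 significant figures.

20.4 m

True thickness t = w · sin(dip) = 22 × sin 68°
t = 22 × 0.9272 = 20.398 m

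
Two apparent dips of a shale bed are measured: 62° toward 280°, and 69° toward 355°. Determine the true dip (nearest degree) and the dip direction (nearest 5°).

Each apparent-dip line lies in the plane. As unit vectors (x east, y north, z up), v₁ plunges 62°→280° and v₂ plunges 69°→355°.
Cross product v₁ × v₂ gives the pole to the plane: n ∝ (-0.239, 0.404, 0.163).
True dip = arccos(n_z / |n|) = arccos(0.3271) = 70.9°.
Dip direction = atan2(-0.239, 0.404) = 329° (azimuth of n's horizontal projection).

true dip 71°, dip direction 330°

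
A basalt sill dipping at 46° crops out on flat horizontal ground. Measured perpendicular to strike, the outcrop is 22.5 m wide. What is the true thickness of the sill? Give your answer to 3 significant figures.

16.2 m

True thickness t = w · sin(dip) = 22.5 × sin 46°
t = 22.5 × 0.7193 = 16.185 m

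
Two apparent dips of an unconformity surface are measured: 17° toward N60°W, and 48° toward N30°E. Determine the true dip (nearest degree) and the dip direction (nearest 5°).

Represent each trace as a vector plunging at its apparent dip toward its trend (east-north-up frame): v₁ = (-0.828, 0.478, -0.292), v₂ = (0.335, 0.579, -0.743).
n = v₁ × v₂ = (0.186, 0.713, 0.640) (taken with n_z > 0).
tan δ = √(n_x²+n_y²)/n_z = 0.737/0.640, so δ = 49.0°.
Dip direction = azimuth of (n_x, n_y) = atan2(0.186, 0.713) = 15°.

true dip 49°, dip direction 015°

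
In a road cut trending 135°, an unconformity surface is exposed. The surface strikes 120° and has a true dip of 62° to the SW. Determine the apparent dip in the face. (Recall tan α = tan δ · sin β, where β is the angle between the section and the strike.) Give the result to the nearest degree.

Angle between strike (120°) and section (135°): β = 15°.
tan(apparent dip) = tan 62° · sin 15° = 0.4868
α = arctan(0.4868) = 25.96°

26°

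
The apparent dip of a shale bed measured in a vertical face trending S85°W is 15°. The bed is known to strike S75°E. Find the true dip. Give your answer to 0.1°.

β = acute angle between strike S75°E and section S85°W = 20°.
tan(true dip) = tan 15° / sin 20° = 0.7834
true dip = arctan 0.7834 = 38.08°

38.1°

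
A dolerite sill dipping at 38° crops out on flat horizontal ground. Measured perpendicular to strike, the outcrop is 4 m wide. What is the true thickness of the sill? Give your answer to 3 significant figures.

True thickness t = w · sin(dip) = 4 × sin 38°
t = 4 × 0.6157 = 2.463 m

2.46 m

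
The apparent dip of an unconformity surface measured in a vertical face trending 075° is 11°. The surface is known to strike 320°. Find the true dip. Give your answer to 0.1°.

12.1°

β = acute angle between strike 320° and section 075° = 65°.
tan(true dip) = tan 11° / sin 65° = 0.2145
true dip = arctan 0.2145 = 12.11°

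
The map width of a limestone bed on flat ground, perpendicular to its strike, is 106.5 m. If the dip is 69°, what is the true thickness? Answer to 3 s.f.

99.4 m

True thickness t = w · sin(dip) = 106.5 × sin 69°
t = 106.5 × 0.9336 = 99.426 m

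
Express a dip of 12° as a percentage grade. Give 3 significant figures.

21.3%

grade % = 100 × tan 12° = 100 × 0.2126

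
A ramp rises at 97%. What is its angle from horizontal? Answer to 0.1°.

tan θ = 97/100 = 0.9700
θ = arctan(0.9700) = 44.13°

44.1°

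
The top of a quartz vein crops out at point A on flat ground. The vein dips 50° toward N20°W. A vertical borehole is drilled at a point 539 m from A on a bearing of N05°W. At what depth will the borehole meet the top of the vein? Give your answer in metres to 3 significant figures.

The hole lies 15° from the dip direction, so the down-dip offset is 539 × cos 15° = 520.63 m.
Depth = down-dip offset × tan(dip) = 520.63 × tan 50° = 520.63 × 1.1918
Depth = 620.47 m

620 m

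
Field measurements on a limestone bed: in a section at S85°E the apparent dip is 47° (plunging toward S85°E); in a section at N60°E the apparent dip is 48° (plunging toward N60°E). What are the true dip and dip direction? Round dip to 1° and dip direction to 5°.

true dip 49°, dip direction 075°

Each apparent-dip line lies in the plane. As unit vectors (x east, y north, z up), v₁ plunges 47°→S85°E and v₂ plunges 48°→N60°E.
Cross product v₁ × v₂ gives the pole to the plane: n ∝ (0.289, 0.081, 0.262).
Dip δ = arctan(|n_h|/n_z) = arctan(0.300/0.262) = 48.9°.
Dip direction = atan2(0.289, 0.081) = 74° (azimuth of n's horizontal projection).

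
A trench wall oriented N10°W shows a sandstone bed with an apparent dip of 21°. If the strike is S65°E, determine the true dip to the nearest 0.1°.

β = acute angle between strike S65°E and section N10°W = 55°.
tan(true dip) = tan 21° / sin 55° = 0.4686
δ = arctan(0.4686) = 25.11°

25.1°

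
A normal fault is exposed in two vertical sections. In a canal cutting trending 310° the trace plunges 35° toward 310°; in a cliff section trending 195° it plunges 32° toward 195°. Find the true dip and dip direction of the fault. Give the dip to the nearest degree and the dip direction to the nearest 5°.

The two traces are lines in the plane: v₁ = (sin 310°·cos 35°, cos 310°·cos 35°, −sin 35°), v₂ = (sin 195°·cos 32°, cos 195°·cos 32°, −sin 32°).
Cross product v₁ × v₂ gives the pole to the plane: n ∝ (-0.749, -0.207, 0.630).
tan δ = √(n_x²+n_y²)/n_z = 0.777/0.630, so δ = 51.0°.
The horizontal component of n points toward azimuth atan2(n_x, n_y) = 255°, the dip direction.

true dip 51°, dip direction 255°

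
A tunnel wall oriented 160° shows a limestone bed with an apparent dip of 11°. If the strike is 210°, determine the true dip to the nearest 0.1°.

The section is 50° from the strike.
tan(true dip) = tan 11° / sin 50° = 0.2537
true dip = arctan 0.2537 = 14.24°

14.2°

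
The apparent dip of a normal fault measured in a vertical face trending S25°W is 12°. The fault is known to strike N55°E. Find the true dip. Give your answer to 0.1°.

23.0°

β = acute angle between strike N55°E and section S25°W = 30°.
tan δ = tan α / sin β = tan 12° / sin 30° = 0.2126 / 0.5000 = 0.4251
δ = arctan(0.4251) = 23.03°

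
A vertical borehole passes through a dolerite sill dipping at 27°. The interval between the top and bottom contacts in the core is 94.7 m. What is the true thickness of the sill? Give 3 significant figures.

84.4 m

True thickness t = h · cos(dip) = 94.7 × cos 27°
t = 94.7 × 0.8910 = 84.378 m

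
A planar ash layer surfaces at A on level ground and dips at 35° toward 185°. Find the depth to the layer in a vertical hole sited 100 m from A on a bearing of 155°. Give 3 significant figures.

The hole lies 30° from the dip direction, so the down-dip offset is 100 × cos 30° = 86.60 m.
Depth = down-dip offset × tan(dip) = 86.60 × tan 35° = 86.60 × 0.7002
Depth = 60.64 m

60.6 m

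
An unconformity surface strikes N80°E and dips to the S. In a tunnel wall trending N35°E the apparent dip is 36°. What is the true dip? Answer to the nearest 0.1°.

β = acute angle between strike N80°E and section N35°E = 45°.
tan δ = tan α / sin β = tan 36° / sin 45° = 0.7265 / 0.7071 = 1.0275
δ = arctan(1.0275) = 45.78°

45.8°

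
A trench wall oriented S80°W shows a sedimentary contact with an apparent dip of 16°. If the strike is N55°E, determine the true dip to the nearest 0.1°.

β = acute angle between strike N55°E and section S80°W = 25°.
tan(true dip) = tan 16° / sin 25° = 0.6785
δ = arctan(0.6785) = 34.16°

34.2°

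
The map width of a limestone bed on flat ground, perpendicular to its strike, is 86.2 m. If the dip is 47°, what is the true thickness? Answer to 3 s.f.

True thickness t = w · sin(dip) = 86.2 × sin 47°
t = 86.2 × 0.7314 = 63.043 m

63.0 m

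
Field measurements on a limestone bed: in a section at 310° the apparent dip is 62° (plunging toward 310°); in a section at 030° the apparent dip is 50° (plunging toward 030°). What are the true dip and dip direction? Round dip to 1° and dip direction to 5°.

Represent each trace as a vector plunging at its apparent dip toward its trend (east-north-up frame): v₁ = (-0.360, 0.302, -0.883), v₂ = (0.321, 0.557, -0.766).
n = v₁ × v₂ = (-0.260, 0.559, 0.297) (taken with n_z > 0).
Dip δ = arctan(|n_h|/n_z) = arctan(0.617/0.297) = 64.3°.
The horizontal component of n points toward azimuth atan2(n_x, n_y) = 335°, the dip direction.

true dip 64°, dip direction 335°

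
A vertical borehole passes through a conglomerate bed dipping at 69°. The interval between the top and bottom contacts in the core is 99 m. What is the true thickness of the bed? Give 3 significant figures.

35.5 m

True thickness t = h · cos(dip) = 99 × cos 69°
t = 99 × 0.3584 = 35.478 m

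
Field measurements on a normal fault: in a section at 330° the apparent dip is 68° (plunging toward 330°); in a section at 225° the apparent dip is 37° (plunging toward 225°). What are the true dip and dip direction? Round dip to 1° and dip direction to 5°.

true dip 71°, dip direction 300°

Represent each trace as a vector plunging at its apparent dip toward its trend (east-north-up frame): v₁ = (-0.187, 0.324, -0.927), v₂ = (-0.565, -0.565, -0.602).
n = v₁ × v₂ = (-0.719, 0.411, 0.289) (taken with n_z > 0).
True dip = arccos(n_z / |n|) = arccos(0.3295) = 70.8°.
Dip direction = atan2(-0.719, 0.411) = 300° (azimuth of n's horizontal projection).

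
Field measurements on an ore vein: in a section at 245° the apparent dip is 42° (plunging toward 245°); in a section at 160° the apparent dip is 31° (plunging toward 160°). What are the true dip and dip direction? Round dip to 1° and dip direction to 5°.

true dip 46°, dip direction 215°

Represent each trace as a vector plunging at its apparent dip toward its trend (east-north-up frame): v₁ = (-0.674, -0.314, -0.669), v₂ = (0.293, -0.805, -0.515).
Cross product v₁ × v₂ gives the pole to the plane: n ∝ (-0.377, -0.543, 0.635).
Dip δ = arctan(|n_h|/n_z) = arctan(0.661/0.635) = 46.2°.
Dip direction = azimuth of (n_x, n_y) = atan2(-0.377, -0.543) = 215°.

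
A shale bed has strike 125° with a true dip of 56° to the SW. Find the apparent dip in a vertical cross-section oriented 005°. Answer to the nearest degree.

Angle between strike (125°) and section (005°): β = 60°.
tan α = tan 56° × sin 60° = 1.4826 × 0.8660 = 1.2839
apparent dip = arctan 1.2839 = 52.09°

52°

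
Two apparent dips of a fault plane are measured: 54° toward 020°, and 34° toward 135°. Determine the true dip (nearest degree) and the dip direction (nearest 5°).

true dip 63°, dip direction 065°

Each apparent-dip line lies in the plane. As unit vectors (x east, y north, z up), v₁ plunges 54°→020° and v₂ plunges 34°→135°.
Cross product v₁ × v₂ gives the pole to the plane: n ∝ (0.783, 0.362, 0.442).
True dip = arccos(n_z / |n|) = arccos(0.4557) = 62.9°.
The horizontal component of n points toward azimuth atan2(n_x, n_y) = 65°, the dip direction.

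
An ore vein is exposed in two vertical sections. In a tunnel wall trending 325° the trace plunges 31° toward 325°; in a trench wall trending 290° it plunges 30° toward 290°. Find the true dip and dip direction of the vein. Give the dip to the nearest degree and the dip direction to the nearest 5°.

Each apparent-dip line lies in the plane. As unit vectors (x east, y north, z up), v₁ plunges 31°→325° and v₂ plunges 30°→290°.
n = v₁ × v₂ = (-0.199, 0.173, 0.426) (taken with n_z > 0).
tan δ = √(n_x²+n_y²)/n_z = 0.264/0.426, so δ = 31.8°.
Dip direction = atan2(-0.199, 0.173) = 311° (azimuth of n's horizontal projection).

true dip 32°, dip direction 310°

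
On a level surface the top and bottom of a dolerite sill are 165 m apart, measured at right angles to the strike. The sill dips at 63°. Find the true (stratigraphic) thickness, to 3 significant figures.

147 m

True thickness t = w · sin(dip) = 165 × sin 63°
t = 165 × 0.8910 = 147.016 m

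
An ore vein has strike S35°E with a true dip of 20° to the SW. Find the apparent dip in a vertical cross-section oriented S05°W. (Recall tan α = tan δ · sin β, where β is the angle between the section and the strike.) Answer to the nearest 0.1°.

13.2°

Angle between strike (S35°E) and section (S05°W): β = 40°.
tan(apparent dip) = tan 20° · sin 40° = 0.2340
α = arctan(0.2340) = 13.17°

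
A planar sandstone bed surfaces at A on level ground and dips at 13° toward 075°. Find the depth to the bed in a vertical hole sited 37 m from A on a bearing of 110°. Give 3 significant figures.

7.00 m

The hole lies 35° from the dip direction, so the down-dip offset is 37 × cos 35° = 30.31 m.
Depth = down-dip offset × tan(dip) = 30.31 × tan 13° = 30.31 × 0.2309
Depth = 7.00 m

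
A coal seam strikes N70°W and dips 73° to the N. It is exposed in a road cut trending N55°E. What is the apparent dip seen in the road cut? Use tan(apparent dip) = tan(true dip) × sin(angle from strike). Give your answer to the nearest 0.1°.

69.5°

The strike is N70°W and the section trends N55°E; the acute angle between them is β = 55°.
tan α = tan 73° × sin 55° = 3.2709 × 0.8192 = 2.6793
apparent dip = arctan 2.6793 = 69.53°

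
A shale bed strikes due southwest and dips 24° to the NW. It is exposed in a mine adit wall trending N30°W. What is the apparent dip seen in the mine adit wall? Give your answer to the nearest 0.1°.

23.3°

The section lies 75° from the strike.
tan α = tan 24° × sin 75° = 0.4452 × 0.9659 = 0.4301
α = arctan(0.4301) = 23.27°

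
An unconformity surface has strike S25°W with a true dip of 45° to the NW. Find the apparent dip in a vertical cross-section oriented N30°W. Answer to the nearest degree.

39°

The section lies 55° from the strike.
tan α = tan 45° × sin 55° = 1.0000 × 0.8192 = 0.8192
α = arctan(0.8192) = 39.32°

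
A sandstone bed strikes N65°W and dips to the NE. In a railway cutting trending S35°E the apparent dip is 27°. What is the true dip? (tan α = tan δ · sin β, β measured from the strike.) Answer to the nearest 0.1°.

45.5°

The section is 30° from the strike.
tan(true dip) = tan 27° / sin 30° = 1.0191
δ = arctan(1.0191) = 45.54°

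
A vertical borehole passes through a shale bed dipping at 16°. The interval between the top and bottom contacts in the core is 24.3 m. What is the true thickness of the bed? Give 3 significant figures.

23.4 m

True thickness t = h · cos(dip) = 24.3 × cos 16°
t = 24.3 × 0.9613 = 23.359 m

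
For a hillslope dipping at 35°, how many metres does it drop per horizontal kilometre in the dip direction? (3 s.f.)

drop per km = 1000 × tan 35° = 1000 × 0.7002

700 m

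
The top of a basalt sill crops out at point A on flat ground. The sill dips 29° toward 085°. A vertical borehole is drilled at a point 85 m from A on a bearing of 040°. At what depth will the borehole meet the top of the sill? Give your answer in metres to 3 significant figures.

33.3 m

The hole lies 45° from the dip direction, so the down-dip offset is 85 × cos 45° = 60.10 m.
Depth = down-dip offset × tan(dip) = 60.10 × tan 29° = 60.10 × 0.5543
Depth = 33.32 m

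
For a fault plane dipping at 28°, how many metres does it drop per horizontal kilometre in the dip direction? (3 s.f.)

drop per km = 1000 × tan 28° = 1000 × 0.5317

532 m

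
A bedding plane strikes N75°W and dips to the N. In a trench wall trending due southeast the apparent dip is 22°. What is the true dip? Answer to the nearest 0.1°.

38.9°

β = acute angle between strike N75°W and section due southeast = 30°.
tan(true dip) = tan 22° / sin 30° = 0.8081
true dip = arctan 0.8081 = 38.94°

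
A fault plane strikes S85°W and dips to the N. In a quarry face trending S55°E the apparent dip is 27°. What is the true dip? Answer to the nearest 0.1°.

38.4°

β = acute angle between strike S85°W and section S55°E = 40°.
tan(true dip) = tan 27° / sin 40° = 0.7927
true dip = arctan 0.7927 = 38.40°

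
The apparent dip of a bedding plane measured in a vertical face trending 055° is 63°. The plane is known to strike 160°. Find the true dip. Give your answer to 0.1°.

β = acute angle between strike 160° and section 055° = 75°.
tan δ = tan α / sin β = tan 63° / sin 75° = 1.9626 / 0.9659 = 2.0318
true dip = arctan 2.0318 = 63.80°

63.8°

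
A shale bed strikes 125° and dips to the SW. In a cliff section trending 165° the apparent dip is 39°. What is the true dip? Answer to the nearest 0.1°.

51.6°

β = acute angle between strike 125° and section 165° = 40°.
tan δ = tan α / sin β = tan 39° / sin 40° = 0.8098 / 0.6428 = 1.2598
true dip = arctan 1.2598 = 51.56°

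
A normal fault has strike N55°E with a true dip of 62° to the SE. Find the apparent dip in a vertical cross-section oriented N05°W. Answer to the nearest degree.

58°

Angle between strike (N55°E) and section (N05°W): β = 60°.
tan α = tan 62° × sin 60° = 1.8807 × 0.8660 = 1.6288
apparent dip = arctan 1.6288 = 58.45°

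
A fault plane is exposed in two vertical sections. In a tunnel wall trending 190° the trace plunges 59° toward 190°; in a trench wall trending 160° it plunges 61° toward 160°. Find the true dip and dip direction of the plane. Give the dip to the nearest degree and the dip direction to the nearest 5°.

The two traces are lines in the plane: v₁ = (sin 190°·cos 59°, cos 190°·cos 59°, −sin 59°), v₂ = (sin 160°·cos 61°, cos 160°·cos 61°, −sin 61°).
The plane normal is n = v₁ × v₂ ∝ (0.053, -0.220, 0.125).
True dip = arccos(n_z / |n|) = arccos(0.4825) = 61.2°.
The horizontal component of n points toward azimuth atan2(n_x, n_y) = 166°, the dip direction.

true dip 61°, dip direction 165°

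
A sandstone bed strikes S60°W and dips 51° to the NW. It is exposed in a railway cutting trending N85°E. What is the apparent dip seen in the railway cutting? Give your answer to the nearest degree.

Angle between strike (S60°W) and section (N85°E): β = 25°.
tan α = tan 51° × sin 25° = 1.2349 × 0.4226 = 0.5219
apparent dip = arctan 0.5219 = 27.56°

28°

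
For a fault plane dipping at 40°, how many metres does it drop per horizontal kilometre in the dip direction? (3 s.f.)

839 m

drop per km = 1000 × tan 40° = 1000 × 0.8391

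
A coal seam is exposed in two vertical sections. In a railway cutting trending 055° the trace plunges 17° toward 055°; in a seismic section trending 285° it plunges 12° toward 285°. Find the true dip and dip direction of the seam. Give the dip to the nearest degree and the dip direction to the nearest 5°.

true dip 32°, dip direction 355°

Each apparent-dip line lies in the plane. As unit vectors (x east, y north, z up), v₁ plunges 17°→055° and v₂ plunges 12°→285°.
n = v₁ × v₂ = (-0.040, 0.439, 0.717) (taken with n_z > 0).
Dip δ = arctan(|n_h|/n_z) = arctan(0.441/0.717) = 31.6°.
Dip direction = azimuth of (n_x, n_y) = atan2(-0.040, 0.439) = 355°.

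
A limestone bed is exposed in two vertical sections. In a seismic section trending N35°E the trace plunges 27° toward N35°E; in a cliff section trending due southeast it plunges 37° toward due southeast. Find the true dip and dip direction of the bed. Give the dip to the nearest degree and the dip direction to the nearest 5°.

Each apparent-dip line lies in the plane. As unit vectors (x east, y north, z up), v₁ plunges 27°→N35°E and v₂ plunges 37°→due southeast.
Cross product v₁ × v₂ gives the pole to the plane: n ∝ (0.696, -0.051, 0.701).
Dip δ = arctan(|n_h|/n_z) = arctan(0.698/0.701) = 44.9°.
Dip direction = azimuth of (n_x, n_y) = atan2(0.696, -0.051) = 94°.

true dip 45°, dip direction 095°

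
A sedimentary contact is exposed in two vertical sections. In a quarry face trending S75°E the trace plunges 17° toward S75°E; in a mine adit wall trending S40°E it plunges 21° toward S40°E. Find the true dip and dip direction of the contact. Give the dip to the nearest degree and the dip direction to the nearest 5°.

The two traces are lines in the plane: v₁ = (sin 105°·cos 17°, cos 105°·cos 17°, −sin 17°), v₂ = (sin 140°·cos 21°, cos 140°·cos 21°, −sin 21°).
n = v₁ × v₂ = (0.120, -0.156, 0.512) (taken with n_z > 0).
True dip = arccos(n_z / |n|) = arccos(0.9335) = 21.0°.
Dip direction = azimuth of (n_x, n_y) = atan2(0.120, -0.156) = 142°.

true dip 21°, dip direction 140°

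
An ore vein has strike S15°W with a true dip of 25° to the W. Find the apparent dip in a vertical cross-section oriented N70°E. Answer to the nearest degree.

21°

The strike is S15°W and the section trends N70°E; the acute angle between them is β = 55°.
tan(apparent dip) = tan 25° · sin 55° = 0.3820
apparent dip = arctan 0.3820 = 20.91°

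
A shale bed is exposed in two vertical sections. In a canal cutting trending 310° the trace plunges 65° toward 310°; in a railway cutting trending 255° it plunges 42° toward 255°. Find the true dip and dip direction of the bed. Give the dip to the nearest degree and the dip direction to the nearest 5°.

Represent each trace as a vector plunging at its apparent dip toward its trend (east-north-up frame): v₁ = (-0.324, 0.272, -0.906), v₂ = (-0.718, -0.192, -0.669).
n = v₁ × v₂ = (-0.356, 0.434, 0.257) (taken with n_z > 0).
True dip = arccos(n_z / |n|) = arccos(0.4166) = 65.4°.
Dip direction = atan2(-0.356, 0.434) = 321° (azimuth of n's horizontal projection).

true dip 65°, dip direction 320°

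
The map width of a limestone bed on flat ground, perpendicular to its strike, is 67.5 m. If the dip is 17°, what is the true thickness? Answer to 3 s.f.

True thickness t = w · sin(dip) = 67.5 × sin 17°
t = 67.5 × 0.2924 = 19.735 m

19.7 m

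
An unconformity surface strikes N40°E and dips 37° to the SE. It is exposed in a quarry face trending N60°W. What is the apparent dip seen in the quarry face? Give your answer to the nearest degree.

The section lies 80° from the strike.
tan(apparent dip) = tan 37° · sin 80° = 0.7421
apparent dip = arctan 0.7421 = 36.58°

37°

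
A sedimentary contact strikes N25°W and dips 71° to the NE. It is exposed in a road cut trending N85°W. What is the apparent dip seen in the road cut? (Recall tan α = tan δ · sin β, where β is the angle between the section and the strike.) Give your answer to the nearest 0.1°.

68.3°

The section lies 60° from the strike.
tan α = tan 71° × sin 60° = 2.9042 × 0.8660 = 2.5151
α = arctan(2.5151) = 68.32°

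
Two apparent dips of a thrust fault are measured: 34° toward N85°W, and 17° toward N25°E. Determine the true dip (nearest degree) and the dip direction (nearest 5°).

Represent each trace as a vector plunging at its apparent dip toward its trend (east-north-up frame): v₁ = (-0.826, 0.072, -0.559), v₂ = (0.404, 0.867, -0.292).
The plane normal is n = v₁ × v₂ ∝ (-0.464, 0.467, 0.745).
tan δ = √(n_x²+n_y²)/n_z = 0.658/0.745, so δ = 41.5°.
The horizontal component of n points toward azimuth atan2(n_x, n_y) = 315°, the dip direction.

true dip 41°, dip direction 315°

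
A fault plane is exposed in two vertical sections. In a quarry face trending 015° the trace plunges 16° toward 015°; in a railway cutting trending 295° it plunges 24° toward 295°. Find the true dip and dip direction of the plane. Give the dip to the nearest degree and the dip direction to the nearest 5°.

true dip 26°, dip direction 320°

Each apparent-dip line lies in the plane. As unit vectors (x east, y north, z up), v₁ plunges 16°→015° and v₂ plunges 24°→295°.
Cross product v₁ × v₂ gives the pole to the plane: n ∝ (-0.271, 0.329, 0.865).
True dip = arccos(n_z / |n|) = arccos(0.8968) = 26.3°.
Dip direction = azimuth of (n_x, n_y) = atan2(-0.271, 0.329) = 321°.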